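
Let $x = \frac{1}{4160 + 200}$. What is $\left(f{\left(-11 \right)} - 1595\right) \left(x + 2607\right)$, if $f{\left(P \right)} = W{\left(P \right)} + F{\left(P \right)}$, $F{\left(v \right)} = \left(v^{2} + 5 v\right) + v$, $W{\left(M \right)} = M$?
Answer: $- \frac{17629474071}{4360} \approx -4.0435 \cdot 10^{6}$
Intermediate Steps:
$x = \frac{1}{4360} \approx 0.00022936$
$F{\left(v \right)} = v^{2} + 6 v$
$f{\left(P \right)} = P + P \left(6 + P\right)$
$\left(f{\left(-11 \right)} - 1595\right) \left(x + 2607\right) = \left(- 11 \left(7 - 11\right) - 1595\right) \left(\frac{1}{4360} + 2607\right) = \left(\left(-11\right) \left(-4\right) - 1595\right) \frac{11366521}{4360} = \left(44 - 1595\right) \frac{11366521}{4360} = \left(-1551\right) \frac{11366521}{4360} = - \frac{17629474071}{4360}$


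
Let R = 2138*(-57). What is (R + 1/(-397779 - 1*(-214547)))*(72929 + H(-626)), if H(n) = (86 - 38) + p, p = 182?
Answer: -1633622247044167/183232 ≈ -8.9156e+9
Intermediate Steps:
H(n) = 230 (H(n) = (86 - 38) + 182 = 48 + 182 = 230)
R = -121866
(R + 1/(-397779 - 1*(-214547)))*(72929 + H(-626)) = (-121866 + 1/(-397779 - 1*(-214547)))*(72929 + 230) = (-121866 + 1/(-397779 + 214547))*73159 = (-121866 + 1/(-183232))*73159 = (-121866 - 1/183232)*73159 = -22329750913/183232*73159 = -1633622247044167/183232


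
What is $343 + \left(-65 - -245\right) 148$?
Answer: $26983$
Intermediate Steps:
$343 + \left(-65 - -245\right) 148 = 343 + \left(-65 + 245\right) 148 = 343 + 180 \cdot 148 = 343 + 26640 = 26983$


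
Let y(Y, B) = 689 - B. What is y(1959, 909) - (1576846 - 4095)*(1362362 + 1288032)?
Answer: -4168409814114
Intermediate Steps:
y(1959, 909) - (1576846 - 4095)*(1362362 + 1288032) = (689 - 1*909) - (1576846 - 4095)*(1362362 + 1288032) = (689 - 909) - 1572751*2650394 = -220 - 1*4168409813894 = -220 - 4168409813894 = -4168409814114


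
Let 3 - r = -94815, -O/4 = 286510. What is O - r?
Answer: -1240858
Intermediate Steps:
O = -1146040 (O = -4*286510 = -1146040)
r = 94818 (r = 3 - 1*(-94815) = 3 + 94815 = 94818)
O - r = -1146040 - 1*94818 = -1146040 - 94818 = -1240858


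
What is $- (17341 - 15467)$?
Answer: $-1874$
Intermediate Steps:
$- (17341 - 15467) = \left(-1\right) 1874 = -1874$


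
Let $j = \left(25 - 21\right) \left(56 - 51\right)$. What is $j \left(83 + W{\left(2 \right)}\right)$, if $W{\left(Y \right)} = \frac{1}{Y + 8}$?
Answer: $1662$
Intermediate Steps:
$W{\left(Y \right)} = \frac{1}{8 + Y}$
$j = 20$ ($j = 4 \cdot 5 = 20$)
$j \left(83 + W{\left(2 \right)}\right) = 20 \left(83 + \frac{1}{8 + 2}\right) = 20 \left(83 + \frac{1}{10}\right) = 20 \cdot \frac{831}{10} = 1662$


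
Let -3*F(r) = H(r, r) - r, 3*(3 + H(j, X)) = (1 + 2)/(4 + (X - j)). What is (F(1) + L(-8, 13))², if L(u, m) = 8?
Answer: 1369/16 ≈ 85.563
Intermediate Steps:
H(j, X) = -3 + 1/(4 + X - j) (H(j, X) = -3 + ((1 + 2)/(4 + (X - j)))/3 = -3 + (3/(4 + X - j))/3 = -3 + 1/(4 + X - j))
F(r) = 11/12 + r/3 (F(r) = -((-11 - 3*r + 3*r)/(4 + r - r) - r)/3 = -(-11/4 - r)/3 = 11/12 + r/3)
(F(1) + L(-8, 13))² = ((11/12 + (⅓)*1) + 8)² = ((11/12 + ⅓) + 8)² = (5/4 + 8)² = (37/4)² = 1369/16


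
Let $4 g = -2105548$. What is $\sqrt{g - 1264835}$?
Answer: $17 i \sqrt{6198} \approx 1338.4 i$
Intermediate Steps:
$g = -526387$ ($g = \frac{1}{4} \left(-2105548\right) = -526387$)
$\sqrt{g - 1264835} = \sqrt{-526387 - 1264835} = \sqrt{-1791222} = 17 i \sqrt{6198}$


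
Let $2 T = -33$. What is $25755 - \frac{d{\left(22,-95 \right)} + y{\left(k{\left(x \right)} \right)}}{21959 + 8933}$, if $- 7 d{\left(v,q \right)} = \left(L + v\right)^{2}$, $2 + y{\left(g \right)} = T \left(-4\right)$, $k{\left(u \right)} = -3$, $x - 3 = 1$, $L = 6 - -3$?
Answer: $\frac{5569364733}{216244} \approx 25755.0$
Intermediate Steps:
$L = 9$ ($L = 6 + 3 = 9$)
$x = 4$ ($x = 3 + 1 = 4$)
$T = - \frac{33}{2}$ ($T = \frac{1}{2} \left(-33\right) = - \frac{33}{2} \approx -16.5$)
$y{\left(g \right)} = 64$ ($y{\left(g \right)} = -2 - -66 = -2 + 66 = 64$)
$d{\left(v,q \right)} = - \frac{\left(9 + v\right)^{2}}{7}$
$25755 - \frac{d{\left(22,-95 \right)} + y{\left(k{\left(x \right)} \right)}}{21959 + 8933} = 25755 - \frac{- \frac{\left(9 + 22\right)^{2}}{7} + 64}{21959 + 8933} = 25755 - \frac{- \frac{31^{2}}{7} + 64}{30892} = 25755 - \left(\left(- \frac{1}{7}\right) 961 + 64\right) \frac{1}{30892} = 25755 - \left(- \frac{961}{7} + 64\right) \frac{1}{30892} = 25755 - \left(- \frac{513}{7}\right) \frac{1}{30892} = 25755 - - \frac{513}{216244} = 25755 + \frac{513}{216244} = \frac{5569364733}{216244}$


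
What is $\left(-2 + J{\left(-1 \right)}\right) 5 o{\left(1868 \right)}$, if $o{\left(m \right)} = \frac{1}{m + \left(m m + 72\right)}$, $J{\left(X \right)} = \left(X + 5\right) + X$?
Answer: $\frac{5}{3491364} \approx 1.4321 \cdot 10^{-6}$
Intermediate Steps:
$J{\left(X \right)} = 5 + 2 X$ ($J{\left(X \right)} = \left(5 + X\right) + X = 5 + 2 X$)
$o{\left(m \right)} = \frac{1}{72 + m + m^{2}}$ ($o{\left(m \right)} = \frac{1}{m + \left(m^{2} + 72\right)} = \frac{1}{m + \left(72 + m^{2}\right)} = \frac{1}{72 + m + m^{2}}$)
$\left(-2 + J{\left(-1 \right)}\right) 5 o{\left(1868 \right)} = \frac{\left(-2 + \left(5 + 2 \left(-1\right)\right)\right) 5}{72 + 1868 + 1868^{2}} = \frac{\left(-2 + \left(5 - 2\right)\right) 5}{72 + 1868 + 3489424} = \frac{\left(-2 + 3\right) 5}{3491364} = 1 \cdot 5 \cdot \frac{1}{3491364} = 5 \cdot \frac{1}{3491364} = \frac{5}{3491364}$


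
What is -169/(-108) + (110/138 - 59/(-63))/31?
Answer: 873623/539028 ≈ 1.6207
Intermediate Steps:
-169/(-108) + (110/138 - 59/(-63))/31 = -169*(-1/108) + (110*(1/138) - 59*(-1/63))*(1/31) = 169/108 + (55/69 + 59/63)*(1/31) = 169/108 + (2512/1449)*(1/31) = 169/108 + 2512/44919 = 873623/539028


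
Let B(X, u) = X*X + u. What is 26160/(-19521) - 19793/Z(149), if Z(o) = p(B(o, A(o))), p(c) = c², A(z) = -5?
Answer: -4296145060571/3205754340912 ≈ -1.3401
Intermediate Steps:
B(X, u) = u + X² (B(X, u) = X² + u = u + X²)
Z(o) = (-5 + o²)²
26160/(-19521) - 19793/Z(149) = 26160/(-19521) - 19793/(-5 + 149²)² = 26160*(-1/19521) - 19793/(-5 + 22201)² = -8720/6507 - 19793/(22196²) = -8720/6507 - 19793/492662416 = -4296145060571/3205754340912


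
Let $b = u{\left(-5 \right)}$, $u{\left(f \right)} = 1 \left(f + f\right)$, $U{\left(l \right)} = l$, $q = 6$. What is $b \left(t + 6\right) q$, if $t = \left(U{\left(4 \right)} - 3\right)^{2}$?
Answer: $-420$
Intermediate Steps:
$t = 1$ ($t = \left(4 - 3\right)^{2} = 1^{2} = 1$)
$u{\left(f \right)} = 2 f$ ($u{\left(f \right)} = 1 \cdot 2 f = 2 f$)
$b = -10$ ($b = 2 \left(-5\right) = -10$)
$b \left(t + 6\right) q = - 10 \left(1 + 6\right) 6 = - 10 \cdot 7 \cdot 6 = \left(-10\right) 42 = -420$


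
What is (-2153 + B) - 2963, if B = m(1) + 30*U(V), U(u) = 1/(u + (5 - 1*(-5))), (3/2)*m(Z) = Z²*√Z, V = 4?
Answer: -107377/21 ≈ -5113.2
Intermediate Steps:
m(Z) = 2*Z^(5/2)/3 (m(Z) = 2*(Z²*√Z)/3 = 2*Z^(5/2)/3)
U(u) = 1/(10 + u) (U(u) = 1/(u + (5 + 5)) = 1/(u + 10) = 1/(10 + u))
B = 59/21 (B = 2*1^(5/2)/3 + 30/(10 + 4) = (⅔)*1 + 30/14 = ⅔ + 30*(1/14) = ⅔ + 15/7 = 59/21 ≈ 2.8095)
(-2153 + B) - 2963 = (-2153 + 59/21) - 2963 = -45154/21 - 2963 = -107377/21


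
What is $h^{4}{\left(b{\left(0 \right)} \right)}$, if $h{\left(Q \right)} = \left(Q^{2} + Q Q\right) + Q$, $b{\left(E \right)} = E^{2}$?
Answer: $0$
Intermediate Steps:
$h{\left(Q \right)} = Q + 2 Q^{2}$ ($h{\left(Q \right)} = \left(Q^{2} + Q^{2}\right) + Q = 2 Q^{2} + Q = Q + 2 Q^{2}$)
$h^{4}{\left(b{\left(0 \right)} \right)} = \left(0^{2} \left(1 + 2 \cdot 0^{2}\right)\right)^{4} = \left(0 \left(1 + 2 \cdot 0\right)\right)^{4} = \left(0 \left(1 + 0\right)\right)^{4} = \left(0 \cdot 1\right)^{4} = 0^{4} = 0$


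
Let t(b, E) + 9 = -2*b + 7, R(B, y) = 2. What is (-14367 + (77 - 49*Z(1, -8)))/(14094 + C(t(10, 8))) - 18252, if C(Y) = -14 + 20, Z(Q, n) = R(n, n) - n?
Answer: -12868399/705 ≈ -18253.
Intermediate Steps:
Z(Q, n) = 2 - n
t(b, E) = -2 - 2*b (t(b, E) = -9 + (-2*b + 7) = -9 + (7 - 2*b) = -2 - 2*b)
C(Y) = 6
(-14367 + (77 - 49*Z(1, -8)))/(14094 + C(t(10, 8))) - 18252 = (-14367 + (77 - 49*(2 - 1*(-8))))/(14094 + 6) - 18252 = (-14367 + (77 - 49*(2 + 8)))/14100 - 18252 = (-14367 + (77 - 49*10))*(1/14100) - 18252 = (-14367 + (77 - 490))*(1/14100) - 18252 = (-14367 - 413)*(1/14100) - 18252 = -14780*1/14100 - 18252 = -739/705 - 18252 = -12868399/705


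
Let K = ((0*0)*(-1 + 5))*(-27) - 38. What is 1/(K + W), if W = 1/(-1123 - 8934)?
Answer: -10057/382167 ≈ -0.026316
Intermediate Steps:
K = -38 (K = (0*4)*(-27) - 38 = 0*(-27) - 38 = 0 - 38 = -38)
W = -1/10057 (W = 1/(-10057) = -1/10057 ≈ -9.9433e-5)
1/(K + W) = 1/(-38 - 1/10057) = 1/(-382167/10057) = -10057/382167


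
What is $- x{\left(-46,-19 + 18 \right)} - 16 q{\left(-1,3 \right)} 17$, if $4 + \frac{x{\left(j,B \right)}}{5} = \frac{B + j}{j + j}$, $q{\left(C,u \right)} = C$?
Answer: $\frac{26629}{92} \approx 289.45$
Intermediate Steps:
$x{\left(j,B \right)} = -20 + \frac{5 \left(B + j\right)}{2 j}$ ($x{\left(j,B \right)} = -20 + 5 \frac{B + j}{j + j} = -20 + 5 \frac{B + j}{2 j} = -20 + \frac{5 \left(B + j\right)}{2 j}$)
$- x{\left(-46,-19 + 18 \right)} - 16 q{\left(-1,3 \right)} 17 = - \frac{5 \left(\left(-19 + 18\right) - -322\right)}{2 \left(-46\right)} - 16 \left(-1\right) 17 = - \frac{5 \left(-1\right) \left(-1 + 322\right)}{2 \cdot 46} - \left(-16\right) 17 = - \frac{5 \left(-1\right) 321}{2 \cdot 46} - -272 = \left(-1\right) \left(- \frac{1605}{92}\right) + 272 = \frac{1605}{92} + 272 = \frac{26629}{92}$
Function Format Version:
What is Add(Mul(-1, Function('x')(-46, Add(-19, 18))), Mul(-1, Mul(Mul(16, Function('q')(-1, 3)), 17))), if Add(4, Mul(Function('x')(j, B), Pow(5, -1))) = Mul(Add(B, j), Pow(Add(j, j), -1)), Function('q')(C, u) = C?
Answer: Rational(26629, 92) ≈ 289.45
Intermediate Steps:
Function('x')(j, B) = Add(-20, Mul(Rational(5, 2), Pow(j, -1), Add(B, j))) (Function('x')(j, B) = Add(-20, Mul(5, Mul(Add(B, j), Pow(Add(j, j), -1)))) = Add(-20, Mul(5, Mul(Add(B, j), Pow(Mul(2, j), -1)))) = Add(-20, Mul(5, Mul(Add(B, j), Mul(Rational(1, 2), Pow(j, -1))))) = Add(-20, Mul(5, Mul(Rational(1, 2), Pow(j, -1), Add(B, j)))) = Add(-20, Mul(Rational(5, 2), Pow(j, -1), Add(B, j))))
Add(Mul(-1, Function('x')(-46, Add(-19, 18))), Mul(-1, Mul(Mul(16, Function('q')(-1, 3)), 17))) = Add(Mul(-1, Mul(Rational(5, 2), Pow(-46, -1), Add(Add(-19, 18), Mul(-7, -46)))), Mul(-1, Mul(Mul(16, -1), 17))) = Add(Mul(-1, Mul(Rational(5, 2), Rational(-1, 46), Add(-1, 322))), Mul(-1, Mul(-16, 17))) = Add(Mul(-1, Mul(Rational(5, 2), Rational(-1, 46), 321)), Mul(-1, -272)) = Add(Mul(-1, Rational(-1605, 92)), 272) = Add(Rational(1605, 92), 272) = Rational(26629, 92)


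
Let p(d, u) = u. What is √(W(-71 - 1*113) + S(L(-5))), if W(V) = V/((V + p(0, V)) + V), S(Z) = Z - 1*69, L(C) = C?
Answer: I*√663/3 ≈ 8.5829*I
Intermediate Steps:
S(Z) = -69 + Z (S(Z) = Z - 69 = -69 + Z)
W(V) = ⅓ (W(V) = V/((V + V) + V) = V/(2*V + V) = V/((3*V)) = V*(1/(3*V)) = ⅓)
√(W(-71 - 1*113) + S(L(-5))) = √(⅓ + (-69 - 5)) = √(⅓ - 74) = √(-221/3) = I*√663/3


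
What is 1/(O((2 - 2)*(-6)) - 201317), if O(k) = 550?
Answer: -1/200767 ≈ -4.9809e-6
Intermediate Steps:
1/(O((2 - 2)*(-6)) - 201317) = 1/(550 - 201317) = 1/(-200767) = -1/200767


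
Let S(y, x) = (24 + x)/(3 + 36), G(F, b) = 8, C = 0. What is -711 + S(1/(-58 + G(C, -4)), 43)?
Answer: -27662/39 ≈ -709.28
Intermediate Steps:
S(y, x) = 8/13 + x/39 (S(y, x) = (24 + x)/39 = (24 + x)*(1/39) = 8/13 + x/39)
-711 + S(1/(-58 + G(C, -4)), 43) = -711 + (8/13 + (1/39)*43) = -711 + (8/13 + 43/39) = -711 + 67/39 = -27662/39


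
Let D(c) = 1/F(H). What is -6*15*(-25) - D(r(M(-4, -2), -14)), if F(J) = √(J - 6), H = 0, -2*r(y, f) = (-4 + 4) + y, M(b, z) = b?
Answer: 2250 + I*√6/6 ≈ 2250.0 + 0.40825*I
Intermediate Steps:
r(y, f) = -y/2 (r(y, f) = -((-4 + 4) + y)/2 = -(0 + y)/2 = -y/2)
F(J) = √(-6 + J)
D(c) = -I*√6/6 (D(c) = 1/(√(-6 + 0)) = 1/(√(-6)) = 1/(I*√6) = -I*√6/6)
-6*15*(-25) - D(r(M(-4, -2), -14)) = -6*15*(-25) - (-1)*I*√6/6 = -90*(-25) + I*√6/6 = 2250 + I*√6/6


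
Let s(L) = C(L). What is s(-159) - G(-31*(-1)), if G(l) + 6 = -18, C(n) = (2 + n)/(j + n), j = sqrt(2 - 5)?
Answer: 210593/8428 + 157*I*sqrt(3)/25284 ≈ 24.987 + 0.010755*I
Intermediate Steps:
j = I*sqrt(3) (j = sqrt(-3) = I*sqrt(3) ≈ 1.732*I)
C(n) = (2 + n)/(n + I*sqrt(3)) (C(n) = (2 + n)/(I*sqrt(3) + n) = (2 + n)/(n + I*sqrt(3)))
s(L) = (2 + L)/(L + I*sqrt(3))
G(l) = -24 (G(l) = -6 - 18 = -24)
s(-159) - G(-31*(-1)) = (2 - 159)/(-159 + I*sqrt(3)) - 1*(-24) = -157/(-159 + I*sqrt(3)) + 24 = 24 - 157/(-159 + I*sqrt(3))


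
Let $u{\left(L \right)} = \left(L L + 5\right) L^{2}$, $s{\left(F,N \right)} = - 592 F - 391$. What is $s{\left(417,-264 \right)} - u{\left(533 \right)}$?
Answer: $-80708227621$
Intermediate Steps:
$s{\left(F,N \right)} = -391 - 592 F$
$u{\left(L \right)} = L^{2} \left(5 + L^{2}\right)$ ($u{\left(L \right)} = \left(L^{2} + 5\right) L^{2} = \left(5 + L^{2}\right) L^{2} = L^{2} \left(5 + L^{2}\right)$)
$s{\left(417,-264 \right)} - u{\left(533 \right)} = \left(-391 - 246864\right) - 533^{2} \left(5 + 533^{2}\right) = \left(-391 - 246864\right) - 284089 \left(5 + 284089\right) = -247255 - 284089 \cdot 284094 = -247255 - 80707980366 = -80708227621$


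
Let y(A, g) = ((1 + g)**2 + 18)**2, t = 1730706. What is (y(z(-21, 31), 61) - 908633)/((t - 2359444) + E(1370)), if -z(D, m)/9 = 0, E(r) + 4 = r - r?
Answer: -14006411/628742 ≈ -22.277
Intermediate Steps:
E(r) = -4 (E(r) = -4 + (r - r) = -4 + 0 = -4)
z(D, m) = 0 (z(D, m) = -9*0 = 0)
y(A, g) = (18 + (1 + g)**2)**2
(y(z(-21, 31), 61) - 908633)/((t - 2359444) + E(1370)) = ((18 + (1 + 61)**2)**2 - 908633)/((1730706 - 2359444) - 4) = ((18 + 62**2)**2 - 908633)/(-628738 - 4) = ((18 + 3844)**2 - 908633)/(-628742) = (3862**2 - 908633)*(-1/628742) = (14915044 - 908633)*(-1/628742) = 14006411*(-1/628742) = -14006411/628742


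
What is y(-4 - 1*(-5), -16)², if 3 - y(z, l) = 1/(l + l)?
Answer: 9409/1024 ≈ 9.1885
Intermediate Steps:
y(z, l) = 3 - 1/(2*l) (y(z, l) = 3 - 1/(l + l) = 3 - 1/(2*l))
y(-4 - 1*(-5), -16)² = (3 - ½/(-16))² = (3 - ½*(-1/16))² = (3 + 1/32)² = (97/32)² = 9409/1024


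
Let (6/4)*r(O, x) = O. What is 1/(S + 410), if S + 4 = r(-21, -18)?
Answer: 1/392 ≈ 0.0025510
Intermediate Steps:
r(O, x) = 2*O/3
S = -18 (S = -4 + (⅔)*(-21) = -4 - 14 = -18)
1/(S + 410) = 1/(-18 + 410) = 1/392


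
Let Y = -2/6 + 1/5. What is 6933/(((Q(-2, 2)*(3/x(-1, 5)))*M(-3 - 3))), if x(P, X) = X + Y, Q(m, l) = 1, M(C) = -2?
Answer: -168703/30 ≈ -5623.4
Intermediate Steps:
Y = -2/15 (Y = -2*1/6 + 1*(1/5) = -1/3 + 1/5 = -2/15 ≈ -0.13333)
x(P, X) = -2/15 + X (x(P, X) = X - 2/15 = -2/15 + X)
6933/(((Q(-2, 2)*(3/x(-1, 5)))*M(-3 - 3))) = 6933/(((1*(3/(-2/15 + 5)))*(-2))) = 6933/(((1*(3/(73/15)))*(-2))) = 6933/(((1*(3*(15/73)))*(-2))) = 6933/(((1*(45/73))*(-2))) = 6933/(((45/73)*(-2))) = 6933/(-90/73) = 6933*(-73/90) = -168703/30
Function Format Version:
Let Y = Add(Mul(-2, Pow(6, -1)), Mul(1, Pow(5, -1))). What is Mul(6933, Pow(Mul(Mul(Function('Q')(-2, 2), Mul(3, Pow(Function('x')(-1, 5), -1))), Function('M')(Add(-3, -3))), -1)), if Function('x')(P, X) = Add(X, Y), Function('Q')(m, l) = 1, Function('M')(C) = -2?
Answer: Rational(-168703, 30) ≈ -5623.4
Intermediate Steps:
Y = Rational(-2, 15) (Y = Add(Mul(-2, Rational(1, 6)), Mul(1, Rational(1, 5))) = Add(Rational(-1, 3), Rational(1, 5)) = Rational(-2, 15) ≈ -0.13333)
Function('x')(P, X) = Add(Rational(-2, 15), X) (Function('x')(P, X) = Add(X, Rational(-2, 15)) = Add(Rational(-2, 15), X))
Mul(6933, Pow(Mul(Mul(Function('Q')(-2, 2), Mul(3, Pow(Function('x')(-1, 5), -1))), Function('M')(Add(-3, -3))), -1)) = Mul(6933, Pow(Mul(Mul(1, Mul(3, Pow(Add(Rational(-2, 15), 5), -1))), -2), -1)) = Mul(6933, Pow(Mul(Mul(1, Mul(3, Pow(Rational(73, 15), -1))), -2), -1)) = Mul(6933, Pow(Mul(Mul(1, Mul(3, Rational(15, 73))), -2), -1)) = Mul(6933, Pow(Mul(Mul(1, Rational(45, 73)), -2), -1)) = Mul(6933, Pow(Mul(Rational(45, 73), -2), -1)) = Mul(6933, Pow(Rational(-90, 73), -1)) = Mul(6933, Rational(-73, 90)) = Rational(-168703, 30)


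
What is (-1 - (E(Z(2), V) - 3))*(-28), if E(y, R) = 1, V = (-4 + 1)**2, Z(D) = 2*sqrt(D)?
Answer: -28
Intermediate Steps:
V = 9 (V = (-3)**2 = 9)
(-1 - (E(Z(2), V) - 3))*(-28) = (-1 - (1 - 3))*(-28) = (-1 - 1*(-2))*(-28) = (-1 + 2)*(-28) = 1*(-28) = -28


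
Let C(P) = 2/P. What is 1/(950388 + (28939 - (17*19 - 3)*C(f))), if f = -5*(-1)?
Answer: 1/979199 ≈ 1.0212e-6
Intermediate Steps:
f = 5
1/(950388 + (28939 - (17*19 - 3)*C(f))) = 1/(950388 + (28939 - (17*19 - 3)*2/5)) = 1/(950388 + (28939 - (323 - 3)*2*(1/5))) = 1/(950388 + (28939 - 320*2/5)) = 1/(950388 + (28939 - 1*128)) = 1/(950388 + (28939 - 128)) = 1/(950388 + 28811) = 1/979199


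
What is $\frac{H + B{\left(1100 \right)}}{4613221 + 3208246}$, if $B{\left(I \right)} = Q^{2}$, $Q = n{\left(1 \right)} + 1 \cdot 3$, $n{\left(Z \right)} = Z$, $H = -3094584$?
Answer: $- \frac{3094568}{7821467} \approx -0.39565$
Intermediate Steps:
$Q = 4$ ($Q = 1 + 1 \cdot 3 = 1 + 3 = 4$)
$B{\left(I \right)} = 16$ ($B{\left(I \right)} = 4^{2} = 16$)
$\frac{H + B{\left(1100 \right)}}{4613221 + 3208246} = \frac{-3094584 + 16}{4613221 + 3208246} = - \frac{3094568}{7821467}$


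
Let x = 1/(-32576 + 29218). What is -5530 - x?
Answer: -18569739/3358 ≈ -5530.0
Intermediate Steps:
x = -1/3358 (x = 1/(-3358) = -1/3358 ≈ -0.00029780)
-5530 - x = -5530 - 1*(-1/3358) = -5530 + 1/3358 = -18569739/3358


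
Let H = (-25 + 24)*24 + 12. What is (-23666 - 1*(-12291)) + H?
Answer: -11387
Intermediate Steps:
H = -12 (H = -1*24 + 12 = -24 + 12 = -12)
(-23666 - 1*(-12291)) + H = (-23666 - 1*(-12291)) - 12 = (-23666 + 12291) - 12 = -11375 - 12 = -11387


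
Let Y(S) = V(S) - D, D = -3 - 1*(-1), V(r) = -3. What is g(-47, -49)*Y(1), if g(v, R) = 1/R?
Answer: 1/49 ≈ 0.020408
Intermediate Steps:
D = -2 (D = -3 + 1 = -2)
Y(S) = -1 (Y(S) = -3 - 1*(-2) = -3 + 2 = -1)
g(-47, -49)*Y(1) = -1/(-49) = -1/49*(-1) = 1/49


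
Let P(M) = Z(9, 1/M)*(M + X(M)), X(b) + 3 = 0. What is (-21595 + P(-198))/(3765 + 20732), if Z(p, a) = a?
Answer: -1425203/1616802 ≈ -0.88150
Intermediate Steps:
X(b) = -3 (X(b) = -3 + 0 = -3)
P(M) = (-3 + M)/M (P(M) = (M - 3)/M = (-3 + M)/M)
(-21595 + P(-198))/(3765 + 20732) = (-21595 + (-3 - 198)/(-198))/(3765 + 20732) = (-21595 - 1/198*(-201))/24497 = (-21595 + 67/66)*(1/24497) = -1425203/66*1/24497 = -1425203/1616802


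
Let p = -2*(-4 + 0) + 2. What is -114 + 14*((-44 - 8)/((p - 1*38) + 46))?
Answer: -1390/9 ≈ -154.44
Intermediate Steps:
p = 10 (p = -2*(-4) + 2 = 8 + 2 = 10)
-114 + 14*((-44 - 8)/((p - 1*38) + 46)) = -114 + 14*((-44 - 8)/((10 - 1*38) + 46)) = -114 + 14*(-52/((10 - 38) + 46)) = -114 + 14*(-52/(-28 + 46)) = -114 + 14*(-52/18) = -114 + 14*(-52*1/18) = -114 + 14*(-26/9) = -114 - 364/9 = -1390/9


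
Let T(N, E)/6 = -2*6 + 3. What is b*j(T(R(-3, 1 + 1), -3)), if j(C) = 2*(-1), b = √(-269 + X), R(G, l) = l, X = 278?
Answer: -6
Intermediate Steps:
T(N, E) = -54 (T(N, E) = 6*(-2*6 + 3) = 6*(-12 + 3) = 6*(-9) = -54)
b = 3 (b = √(-269 + 278) = √9 = 3)
j(C) = -2
b*j(T(R(-3, 1 + 1), -3)) = 3*(-2) = -6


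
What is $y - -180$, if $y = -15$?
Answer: $165$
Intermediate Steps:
$y - -180 = -15 - -180 = -15 + 180 = 165$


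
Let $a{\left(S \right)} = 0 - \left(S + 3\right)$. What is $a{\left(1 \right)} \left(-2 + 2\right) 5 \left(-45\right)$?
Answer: $0$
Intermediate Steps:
$a{\left(S \right)} = -3 - S$ ($a{\left(S \right)} = 0 - \left(3 + S\right) = -3 - S$)
$a{\left(1 \right)} \left(-2 + 2\right) 5 \left(-45\right) = \left(-3 - 1\right) \left(-2 + 2\right) 5 \left(-45\right) = \left(-3 - 1\right) 0 \cdot 5 \left(-45\right) = \left(-4\right) 0 \left(-45\right) = 0 \left(-45\right) = 0$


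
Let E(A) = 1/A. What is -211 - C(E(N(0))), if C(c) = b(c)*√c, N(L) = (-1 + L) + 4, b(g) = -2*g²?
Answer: -211 + 2*√3/27 ≈ -210.87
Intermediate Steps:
N(L) = 3 + L
C(c) = -2*c^(5/2) (C(c) = (-2*c²)*√c = -2*c^(5/2))
-211 - C(E(N(0))) = -211 - (-2)*(1/(3 + 0))^(5/2) = -211 - (-2)*(1/3)^(5/2) = -211 - (-2)*(⅓)^(5/2) = -211 - (-2)*√3/27 = -211 + 2*√3/27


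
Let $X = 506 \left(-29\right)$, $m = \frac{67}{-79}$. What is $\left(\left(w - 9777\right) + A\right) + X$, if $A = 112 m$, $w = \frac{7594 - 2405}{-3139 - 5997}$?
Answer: $- \frac{17716329019}{721744} \approx -24547.0$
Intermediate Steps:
$m = - \frac{67}{79}$ ($m = 67 \left(- \frac{1}{79}\right) = - \frac{67}{79} \approx -0.8481$)
$w = - \frac{5189}{9136}$ ($w = \frac{5189}{-9136} = 5189 \left(- \frac{1}{9136}\right) = - \frac{5189}{9136} \approx -0.56797$)
$X = -14674$
$A = - \frac{7504}{79}$ ($A = 112 \left(- \frac{67}{79}\right) = - \frac{7504}{79} \approx -94.987$)
$\left(\left(w - 9777\right) + A\right) + X = \left(\left(- \frac{5189}{9136} - 9777\right) - \frac{7504}{79}\right) - 14674 = \left(- \frac{89327861}{9136} - \frac{7504}{79}\right) - 14674 = - \frac{7125457563}{721744} - 14674 = - \frac{17716329019}{721744}$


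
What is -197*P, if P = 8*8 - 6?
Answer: -11426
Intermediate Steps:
P = 58 (P = 64 - 6 = 58)
-197*P = -197*58 = -11426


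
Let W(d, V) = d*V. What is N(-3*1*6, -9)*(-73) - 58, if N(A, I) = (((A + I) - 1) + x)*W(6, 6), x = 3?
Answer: 65642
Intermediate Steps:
W(d, V) = V*d
N(A, I) = 72 + 36*A + 36*I (N(A, I) = (((A + I) - 1) + 3)*(6*6) = ((-1 + A + I) + 3)*36 = (2 + A + I)*36 = 72 + 36*A + 36*I)
N(-3*1*6, -9)*(-73) - 58 = (72 + 36*(-3*1*6) + 36*(-9))*(-73) - 58 = (72 + 36*(-3*6) - 324)*(-73) - 58 = (72 + 36*(-18) - 324)*(-73) - 58 = (72 - 648 - 324)*(-73) - 58 = -900*(-73) - 58 = 65700 - 58 = 65642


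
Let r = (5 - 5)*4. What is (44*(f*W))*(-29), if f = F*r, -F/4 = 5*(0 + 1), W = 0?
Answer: 0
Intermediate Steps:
r = 0 (r = 0*4 = 0)
F = -20 (F = -20*(0 + 1) = -20 ≈ -20.000)
f = 0 (f = -20*0 = 0)
(44*(f*W))*(-29) = (44*(0*0))*(-29) = (44*0)*(-29) = 0*(-29) = 0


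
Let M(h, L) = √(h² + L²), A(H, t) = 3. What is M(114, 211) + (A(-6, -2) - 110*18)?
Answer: -1977 + √57517 ≈ -1737.2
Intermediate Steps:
M(h, L) = √(L² + h²)
M(114, 211) + (A(-6, -2) - 110*18) = √(211² + 114²) + (3 - 110*18) = √(44521 + 12996) + (3 - 1980) = √57517 - 1977 = -1977 + √57517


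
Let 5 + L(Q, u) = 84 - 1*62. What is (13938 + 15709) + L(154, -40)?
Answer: 29664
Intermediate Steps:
L(Q, u) = 17 (L(Q, u) = -5 + (84 - 1*62) = -5 + (84 - 62) = -5 + 22 = 17)
(13938 + 15709) + L(154, -40) = (13938 + 15709) + 17 = 29647 + 17 = 29664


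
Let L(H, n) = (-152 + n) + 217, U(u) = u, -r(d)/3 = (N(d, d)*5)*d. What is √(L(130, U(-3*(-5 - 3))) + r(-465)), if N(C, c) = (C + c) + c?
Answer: 2*I*√2432509 ≈ 3119.3*I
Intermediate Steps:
N(C, c) = C + 2*c
r(d) = -45*d² (r(d) = -3*(d + 2*d)*5*d = -3*(3*d)*5*d = -3*15*d*d = -45*d²)
L(H, n) = 65 + n
√(L(130, U(-3*(-5 - 3))) + r(-465)) = √((65 - 3*(-5 - 3)) - 45*(-465)²) = √((65 - 3*(-8)) - 45*216225) = √((65 + 24) - 9730125) = √(89 - 9730125) = √(-9730036) = 2*I*√2432509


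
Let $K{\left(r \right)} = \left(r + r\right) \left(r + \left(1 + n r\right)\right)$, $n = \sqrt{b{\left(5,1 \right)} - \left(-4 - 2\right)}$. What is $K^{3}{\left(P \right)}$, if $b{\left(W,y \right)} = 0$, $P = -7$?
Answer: $15113952 + 7721616 \sqrt{6} \approx 3.4028 \cdot 10^{7}$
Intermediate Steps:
$n = \sqrt{6}$ ($n = \sqrt{0 - \left(-4 - 2\right)} = \sqrt{0 - -6} = \sqrt{0 + 6} = \sqrt{6} \approx 2.4495$)
$K{\left(r \right)} = 2 r \left(1 + r + r \sqrt{6}\right)$ ($K{\left(r \right)} = \left(r + r\right) \left(r + \left(1 + \sqrt{6} r\right)\right) = 2 r \left(r + \left(1 + r \sqrt{6}\right)\right) = 2 r \left(1 + r + r \sqrt{6}\right)$)
$K^{3}{\left(P \right)} = \left(2 \left(-7\right) \left(1 - 7 - 7 \sqrt{6}\right)\right)^{3} = \left(2 \left(-7\right) \left(-6 - 7 \sqrt{6}\right)\right)^{3} = \left(84 + 98 \sqrt{6}\right)^{3}$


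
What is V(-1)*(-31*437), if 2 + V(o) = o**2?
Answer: 13547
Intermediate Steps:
V(o) = -2 + o**2
V(-1)*(-31*437) = (-2 + (-1)**2)*(-31*437) = (-2 + 1)*(-13547) = -1*(-13547) = 13547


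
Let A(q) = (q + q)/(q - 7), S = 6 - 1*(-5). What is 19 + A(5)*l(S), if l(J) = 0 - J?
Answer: 74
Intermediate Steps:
S = 11 (S = 6 + 5 = 11)
l(J) = -J
A(q) = 2*q/(-7 + q) (A(q) = (2*q)/(-7 + q) = 2*q/(-7 + q))
19 + A(5)*l(S) = 19 + (2*5/(-7 + 5))*(-1*11) = 19 + (2*5/(-2))*(-11) = 19 + (2*5*(-½))*(-11) = 19 - 5*(-11) = 19 + 55 = 74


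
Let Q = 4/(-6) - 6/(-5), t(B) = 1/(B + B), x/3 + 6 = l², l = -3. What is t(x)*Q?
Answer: 4/135 ≈ 0.029630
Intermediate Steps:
x = 9 (x = -18 + 3*(-3)² = -18 + 3*9 = -18 + 27 = 9)
t(B) = 1/(2*B)
Q = 8/15 (Q = 4*(-⅙) - 6*(-⅕) = -⅔ + 6/5 = 8/15 ≈ 0.53333)
t(x)*Q = ((½)/9)*(8/15) = ((½)*(⅑))*(8/15) = (1/18)*(8/15) = 4/135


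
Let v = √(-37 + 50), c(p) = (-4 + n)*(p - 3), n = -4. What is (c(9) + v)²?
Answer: (48 - √13)² ≈ 1970.9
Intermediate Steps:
c(p) = 24 - 8*p (c(p) = (-4 - 4)*(p - 3) = -8*(-3 + p) = 24 - 8*p)
v = √13 ≈ 3.6056
(c(9) + v)² = ((24 - 8*9) + √13)² = ((24 - 72) + √13)² = (-48 + √13)²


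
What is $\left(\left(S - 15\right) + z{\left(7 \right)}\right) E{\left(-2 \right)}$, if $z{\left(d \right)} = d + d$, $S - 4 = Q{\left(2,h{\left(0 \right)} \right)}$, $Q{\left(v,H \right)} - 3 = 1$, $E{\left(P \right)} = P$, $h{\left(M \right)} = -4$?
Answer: $-14$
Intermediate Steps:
$Q{\left(v,H \right)} = 4$ ($Q{\left(v,H \right)} = 3 + 1 = 4$)
$S = 8$ ($S = 4 + 4 = 8$)
$z{\left(d \right)} = 2 d$
$\left(\left(S - 15\right) + z{\left(7 \right)}\right) E{\left(-2 \right)} = \left(\left(8 - 15\right) + 2 \cdot 7\right) \left(-2\right) = \left(\left(8 - 15\right) + 14\right) \left(-2\right) = \left(-7 + 14\right) \left(-2\right) = 7 \left(-2\right) = -14$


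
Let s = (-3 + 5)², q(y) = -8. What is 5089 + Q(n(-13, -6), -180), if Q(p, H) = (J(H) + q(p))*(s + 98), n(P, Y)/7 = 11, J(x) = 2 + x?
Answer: -13883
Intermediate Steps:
s = 4 (s = 2² = 4)
n(P, Y) = 77 (n(P, Y) = 7*11 = 77)
Q(p, H) = -612 + 102*H (Q(p, H) = ((2 + H) - 8)*(4 + 98) = (-6 + H)*102 = -612 + 102*H)
5089 + Q(n(-13, -6), -180) = 5089 + (-612 + 102*(-180)) = 5089 + (-612 - 18360) = 5089 - 18972 = -13883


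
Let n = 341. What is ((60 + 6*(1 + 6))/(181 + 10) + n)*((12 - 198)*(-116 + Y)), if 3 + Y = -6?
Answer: 1516667250/191 ≈ 7.9407e+6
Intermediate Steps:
Y = -9 (Y = -3 - 6 = -9)
((60 + 6*(1 + 6))/(181 + 10) + n)*((12 - 198)*(-116 + Y)) = ((60 + 6*(1 + 6))/(181 + 10) + 341)*((12 - 198)*(-116 - 9)) = ((60 + 6*7)/191 + 341)*(-186*(-125)) = ((60 + 42)*(1/191) + 341)*23250 = (102*(1/191) + 341)*23250 = (102/191 + 341)*23250 = (65233/191)*23250 = 1516667250/191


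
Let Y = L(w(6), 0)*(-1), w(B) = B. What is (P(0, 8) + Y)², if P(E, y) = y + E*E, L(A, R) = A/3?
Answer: 36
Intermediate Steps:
L(A, R) = A/3 (L(A, R) = A*(⅓) = A/3)
Y = -2 (Y = ((⅓)*6)*(-1) = 2*(-1) = -2)
P(E, y) = y + E²
(P(0, 8) + Y)² = ((8 + 0²) - 2)² = ((8 + 0) - 2)² = (8 - 2)² = 6² = 36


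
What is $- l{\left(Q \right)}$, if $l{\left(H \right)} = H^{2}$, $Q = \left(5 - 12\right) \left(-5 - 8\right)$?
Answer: $-8281$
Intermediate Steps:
$Q = 91$ ($Q = \left(-7\right) \left(-13\right) = 91$)
$- l{\left(Q \right)} = - 91^{2} = \left(-1\right) 8281 = -8281$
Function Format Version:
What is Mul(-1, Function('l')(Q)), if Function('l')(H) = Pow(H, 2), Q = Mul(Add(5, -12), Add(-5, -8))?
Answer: -8281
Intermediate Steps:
Q = 91 (Q = Mul(-7, -13) = 91)
Mul(-1, Function('l')(Q)) = Mul(-1, Pow(91, 2)) = Mul(-1, 8281) = -8281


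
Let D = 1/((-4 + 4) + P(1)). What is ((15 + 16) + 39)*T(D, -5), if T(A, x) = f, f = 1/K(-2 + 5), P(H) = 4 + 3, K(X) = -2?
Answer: -35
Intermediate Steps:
P(H) = 7
D = ⅐ (D = 1/((-4 + 4) + 7) = 1/(0 + 7) = 1/7 = ⅐ ≈ 0.14286)
f = -½ (f = 1/(-2) = -½ ≈ -0.50000)
T(A, x) = -½
((15 + 16) + 39)*T(D, -5) = ((15 + 16) + 39)*(-½) = (31 + 39)*(-½) = 70*(-½) = -35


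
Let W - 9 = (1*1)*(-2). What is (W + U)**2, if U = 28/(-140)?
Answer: 1156/25 ≈ 46.240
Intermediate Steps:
U = -1/5 (U = 28*(-1/140) = -1/5 ≈ -0.20000)
W = 7 (W = 9 + (1*1)*(-2) = 9 + 1*(-2) = 9 - 2 = 7)
(W + U)**2 = (7 - 1/5)**2 = (34/5)**2 = 1156/25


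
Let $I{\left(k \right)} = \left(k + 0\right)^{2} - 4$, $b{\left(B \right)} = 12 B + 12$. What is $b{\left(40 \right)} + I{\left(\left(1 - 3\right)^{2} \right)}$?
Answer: $504$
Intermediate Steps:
$b{\left(B \right)} = 12 + 12 B$
$I{\left(k \right)} = -4 + k^{2}$ ($I{\left(k \right)} = k^{2} - 4 = -4 + k^{2}$)
$b{\left(40 \right)} + I{\left(\left(1 - 3\right)^{2} \right)} = \left(12 + 12 \cdot 40\right) - \left(4 - \left(\left(1 - 3\right)^{2}\right)^{2}\right) = \left(12 + 480\right) - \left(4 - \left(\left(-2\right)^{2}\right)^{2}\right) = 492 - \left(4 - 4^{2}\right) = 492 + \left(-4 + 16\right) = 492 + 12 = 504$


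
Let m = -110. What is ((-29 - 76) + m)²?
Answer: 46225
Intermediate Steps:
((-29 - 76) + m)² = ((-29 - 76) - 110)² = (-105 - 110)² = (-215)² = 46225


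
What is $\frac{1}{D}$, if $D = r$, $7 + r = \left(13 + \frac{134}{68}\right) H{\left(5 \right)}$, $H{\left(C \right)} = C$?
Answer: $\frac{34}{2307} \approx 0.014738$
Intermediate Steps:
$r = \frac{2307}{34}$ ($r = -7 + \left(13 + \frac{134}{68}\right) 5 = -7 + \left(13 + 134 \cdot \frac{1}{68}\right) 5 = -7 + \left(13 + \frac{67}{34}\right) 5 = -7 + \frac{509}{34} \cdot 5 = -7 + \frac{2545}{34} = \frac{2307}{34} \approx 67.853$)
$D = \frac{2307}{34} \approx 67.853$
$\frac{1}{D} = \frac{1}{\frac{2307}{34}} = \frac{34}{2307}$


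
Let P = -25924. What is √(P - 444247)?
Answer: I*√470171 ≈ 685.69*I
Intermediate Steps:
√(P - 444247) = √(-25924 - 444247) = √(-470171) = I*√470171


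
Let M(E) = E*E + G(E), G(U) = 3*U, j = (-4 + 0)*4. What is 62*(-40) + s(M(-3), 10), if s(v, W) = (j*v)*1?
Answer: -2480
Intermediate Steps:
j = -16 (j = -4*4 = -16)
M(E) = E² + 3*E (M(E) = E*E + 3*E = E² + 3*E)
s(v, W) = -16*v (s(v, W) = -16*v*1 = -16*v)
62*(-40) + s(M(-3), 10) = 62*(-40) - (-48)*(3 - 3) = -2480 - (-48)*0 = -2480 - 16*0 = -2480 + 0 = -2480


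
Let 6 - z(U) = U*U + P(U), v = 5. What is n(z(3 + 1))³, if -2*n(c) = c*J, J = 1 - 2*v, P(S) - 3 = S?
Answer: -3581577/8 ≈ -4.4770e+5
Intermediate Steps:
P(S) = 3 + S
J = -9 (J = 1 - 2*5 = 1 - 10 = -9)
z(U) = 3 - U - U² (z(U) = 6 - (U*U + (3 + U)) = 6 - (U² + (3 + U)) = 6 - (3 + U + U²) = 6 + (-3 - U - U²) = 3 - U - U²)
n(c) = 9*c/2 (n(c) = -c*(-9)/2 = -(-9)*c/2 = 9*c/2)
n(z(3 + 1))³ = (9*(3 - (3 + 1) - (3 + 1)²)/2)³ = (9*(3 - 1*4 - 1*4²)/2)³ = (9*(3 - 4 - 1*16)/2)³ = (9*(3 - 4 - 16)/2)³ = ((9/2)*(-17))³ = (-153/2)³ = -3581577/8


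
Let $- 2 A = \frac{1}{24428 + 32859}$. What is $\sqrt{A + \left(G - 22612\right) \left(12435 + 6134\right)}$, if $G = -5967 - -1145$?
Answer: $\frac{i \sqrt{6687284521438106870}}{114574} \approx 22570.0 i$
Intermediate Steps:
$G = -4822$ ($G = -5967 + 1145 = -4822$)
$A = - \frac{1}{114574}$ ($A = - \frac{1}{2 \left(24428 + 32859\right)} = - \frac{1}{2 \cdot 57287} = \left(- \frac{1}{2}\right) \frac{1}{57287} = - \frac{1}{114574} \approx -8.728 \cdot 10^{-6}$)
$\sqrt{A + \left(G - 22612\right) \left(12435 + 6134\right)} = \sqrt{- \frac{1}{114574} + \left(-4822 - 22612\right) \left(12435 + 6134\right)} = \sqrt{- \frac{1}{114574} - 509421946} = \sqrt{- \frac{58366510041005}{114574}} = \frac{i \sqrt{6687284521438106870}}{114574}$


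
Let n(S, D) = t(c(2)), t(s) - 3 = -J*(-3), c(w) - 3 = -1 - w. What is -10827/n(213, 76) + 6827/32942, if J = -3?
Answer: 29725333/16471 ≈ 1804.7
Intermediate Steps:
c(w) = 2 - w (c(w) = 3 + (-1 - w) = 2 - w)
t(s) = -6 (t(s) = 3 - 1*(-3)*(-3) = 3 + 3*(-3) = 3 - 9 = -6)
n(S, D) = -6
-10827/n(213, 76) + 6827/32942 = -10827/(-6) + 6827/32942 = -10827*(-1/6) + 6827*(1/32942) = 3609/2 + 6827/32942 = 29725333/16471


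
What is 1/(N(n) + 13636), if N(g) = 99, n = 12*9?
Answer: 1/13735 ≈ 7.2807e-5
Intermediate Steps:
n = 108
1/(N(n) + 13636) = 1/(99 + 13636) = 1/13735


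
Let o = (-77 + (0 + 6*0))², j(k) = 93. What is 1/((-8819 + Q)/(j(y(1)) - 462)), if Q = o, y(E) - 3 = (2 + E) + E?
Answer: 369/2890 ≈ 0.12768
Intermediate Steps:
y(E) = 5 + 2*E (y(E) = 3 + ((2 + E) + E) = 3 + (2 + 2*E) = 5 + 2*E)
o = 5929 (o = (-77 + (0 + 0))² = (-77 + 0)² = (-77)² = 5929)
Q = 5929
1/((-8819 + Q)/(j(y(1)) - 462)) = 1/((-8819 + 5929)/(93 - 462)) = 1/(-2890/(-369)) = 1/(-2890*(-1/369)) = 1/(2890/369) = 369/2890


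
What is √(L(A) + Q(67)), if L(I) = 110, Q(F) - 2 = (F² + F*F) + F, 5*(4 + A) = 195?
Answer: √9157 ≈ 95.692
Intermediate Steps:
A = 35 (A = -4 + (⅕)*195 = -4 + 39 = 35)
Q(F) = 2 + F + 2*F² (Q(F) = 2 + ((F² + F*F) + F) = 2 + ((F² + F²) + F) = 2 + (2*F² + F) = 2 + (F + 2*F²) = 2 + F + 2*F²)
√(L(A) + Q(67)) = √(110 + (2 + 67 + 2*67²)) = √(110 + (2 + 67 + 2*4489)) = √(110 + (2 + 67 + 8978)) = √(110 + 9047) = √9157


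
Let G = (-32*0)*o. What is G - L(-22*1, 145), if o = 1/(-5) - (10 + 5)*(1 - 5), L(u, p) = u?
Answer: 22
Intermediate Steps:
o = 299/5 (o = -⅕ - 15*(-4) = -⅕ - 1*(-60) = -⅕ + 60 = 299/5 ≈ 59.800)
G = 0 (G = -32*0*(299/5) = 0*(299/5) = 0)
G - L(-22*1, 145) = 0 - (-22) = 0 - 1*(-22) = 0 + 22 = 22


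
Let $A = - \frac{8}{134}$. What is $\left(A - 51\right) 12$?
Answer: $- \frac{41052}{67} \approx -612.72$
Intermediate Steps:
$A = - \frac{4}{67}$ ($A = \left(-8\right) \frac{1}{134} = - \frac{4}{67} \approx -0.059702$)
$\left(A - 51\right) 12 = \left(- \frac{4}{67} - 51\right) 12 = \left(- \frac{3421}{67}\right) 12 = - \frac{41052}{67}$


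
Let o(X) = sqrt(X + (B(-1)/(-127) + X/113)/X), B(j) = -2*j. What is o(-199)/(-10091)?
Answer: -2*I*sqrt(405736501838937)/28818372259 ≈ -0.0013979*I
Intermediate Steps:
o(X) = sqrt(X + (-2/127 + X/113)/X) (o(X) = sqrt(X + (-2*(-1)/(-127) + X/113)/X) = sqrt(X + (2*(-1/127) + X*(1/113))/X) = sqrt(X + (-2/127 + X/113)/X))
o(-199)/(-10091) = (sqrt(1822577 - 3243326/(-199) + 205951201*(-199))/14351)/(-10091) = (sqrt(1822577 - 3243326*(-1/199) - 40984288999)/14351)*(-1/10091) = (sqrt(1822577 + 3243326/199 - 40984288999)/14351)*(-1/10091) = (sqrt(-8155507574652/199)/14351)*(-1/10091) = ((2*I*sqrt(405736501838937)/199)/14351)*(-1/10091) = (2*I*sqrt(405736501838937)/2855849)*(-1/10091) = -2*I*sqrt(405736501838937)/28818372259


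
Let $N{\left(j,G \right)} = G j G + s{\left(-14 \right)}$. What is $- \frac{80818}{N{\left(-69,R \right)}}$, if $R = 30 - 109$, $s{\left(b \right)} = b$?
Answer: $\frac{80818}{430643} \approx 0.18767$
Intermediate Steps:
$R = -79$ ($R = 30 - 109 = -79$)
$N{\left(j,G \right)} = -14 + j G^{2}$ ($N{\left(j,G \right)} = G j G - 14 = j G^{2} - 14 = -14 + j G^{2}$)
$- \frac{80818}{N{\left(-69,R \right)}} = - \frac{80818}{-14 - 69 \left(-79\right)^{2}} = - \frac{80818}{-14 - 430629} = - \frac{80818}{-430643} = \left(-80818\right) \left(- \frac{1}{430643}\right) = \frac{80818}{430643}$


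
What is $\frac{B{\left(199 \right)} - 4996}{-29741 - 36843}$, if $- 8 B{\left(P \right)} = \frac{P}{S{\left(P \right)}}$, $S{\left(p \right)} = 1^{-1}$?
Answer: $\frac{40167}{532672} \approx 0.075407$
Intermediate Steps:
$S{\left(p \right)} = 1$
$B{\left(P \right)} = - \frac{P}{8}$ ($B{\left(P \right)} = - \frac{P 1^{-1}}{8} = - \frac{P 1}{8} = - \frac{P}{8}$)
$\frac{B{\left(199 \right)} - 4996}{-29741 - 36843} = \frac{\left(- \frac{1}{8}\right) 199 - 4996}{-29741 - 36843} = \frac{- \frac{199}{8} - 4996}{-66584} = \left(- \frac{40167}{8}\right) \left(- \frac{1}{66584}\right) = \frac{40167}{532672}$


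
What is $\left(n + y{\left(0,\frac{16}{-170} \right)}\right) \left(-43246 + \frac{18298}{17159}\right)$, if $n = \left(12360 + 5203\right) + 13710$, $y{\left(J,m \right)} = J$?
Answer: $- \frac{23205811165768}{17159} \approx -1.3524 \cdot 10^{9}$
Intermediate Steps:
$n = 31273$ ($n = 17563 + 13710 = 31273$)
$\left(n + y{\left(0,\frac{16}{-170} \right)}\right) \left(-43246 + \frac{18298}{17159}\right) = \left(31273 + 0\right) \left(-43246 + \frac{18298}{17159}\right) = 31273 \left(-43246 + 18298 \cdot \frac{1}{17159}\right) = 31273 \left(-43246 + \frac{18298}{17159}\right) = 31273 \left(- \frac{742039816}{17159}\right) = - \frac{23205811165768}{17159}$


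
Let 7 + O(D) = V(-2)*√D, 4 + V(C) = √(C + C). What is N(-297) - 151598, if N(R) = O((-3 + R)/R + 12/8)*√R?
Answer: -151598 - I*√33*(21 + √10934*(2 - I)/11) ≈ -1.5165e+5 - 229.85*I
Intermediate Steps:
V(C) = -4 + √2*√C (V(C) = -4 + √(C + C) = -4 + √(2*C) = -4 + √2*√C)
O(D) = -7 + √D*(-4 + 2*I) (O(D) = -7 + (-4 + √2*√(-2))*√D = -7 + (-4 + √2*(I*√2))*√D = -7 + (-4 + 2*I)*√D = -7 + √D*(-4 + 2*I))
N(R) = √R*(-7 + 2*√(3/2 + (-3 + R)/R)*(-2 + I)) (N(R) = (-7 + 2*√((-3 + R)/R + 12/8)*(-2 + I))*√R = (-7 + 2*√((-3 + R)/R + 12*(⅛))*(-2 + I))*√R = (-7 + 2*√((-3 + R)/R + 3/2)*(-2 + I))*√R = (-7 + 2*√(3/2 + (-3 + R)/R)*(-2 + I))*√R = √R*(-7 + 2*√(3/2 + (-3 + R)/R)*(-2 + I)))
N(-297) - 151598 = √(-297)*(-7 + √2*√((-6 + 5*(-297))/(-297))*(-2 + I)) - 151598 = (3*I*√33)*(-7 + √2*√(-(-6 - 1485)/297)*(-2 + I)) - 151598 = (3*I*√33)*(-7 + √2*√(-1/297*(-1491))*(-2 + I)) - 151598 = (3*I*√33)*(-7 + √2*√(497/99)*(-2 + I)) - 151598 = (3*I*√33)*(-7 + √2*(√5467/33)*(-2 + I)) - 151598 = (3*I*√33)*(-7 + √10934*(-2 + I)/33) - 151598 = 3*I*√33*(-7 + √10934*(-2 + I)/33) - 151598 = -151598 + 3*I*√33*(-7 + √10934*(-2 + I)/33)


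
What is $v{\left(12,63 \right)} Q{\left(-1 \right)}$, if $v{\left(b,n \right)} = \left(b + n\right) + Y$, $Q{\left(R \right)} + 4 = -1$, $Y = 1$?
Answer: $-380$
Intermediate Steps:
$Q{\left(R \right)} = -5$ ($Q{\left(R \right)} = -4 - 1 = -5$)
$v{\left(b,n \right)} = 1 + b + n$ ($v{\left(b,n \right)} = \left(b + n\right) + 1 = 1 + b + n$)
$v{\left(12,63 \right)} Q{\left(-1 \right)} = \left(1 + 12 + 63\right) \left(-5\right) = 76 \left(-5\right) = -380$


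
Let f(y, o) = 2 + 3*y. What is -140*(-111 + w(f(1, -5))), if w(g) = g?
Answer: 14840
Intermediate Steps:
-140*(-111 + w(f(1, -5))) = -140*(-111 + (2 + 3*1)) = -140*(-111 + (2 + 3)) = -140*(-111 + 5) = -140*(-106) = 14840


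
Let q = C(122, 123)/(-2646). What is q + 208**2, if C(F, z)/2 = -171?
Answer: 6359827/147 ≈ 43264.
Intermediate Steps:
C(F, z) = -342 (C(F, z) = 2*(-171) = -342)
q = 19/147 (q = -342/(-2646) = -342*(-1/2646) = 19/147 ≈ 0.12925)
q + 208**2 = 19/147 + 208**2 = 19/147 + 43264 = 6359827/147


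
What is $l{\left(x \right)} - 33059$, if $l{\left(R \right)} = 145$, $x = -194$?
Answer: $-32914$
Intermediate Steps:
$l{\left(x \right)} - 33059 = 145 - 33059 = -32914$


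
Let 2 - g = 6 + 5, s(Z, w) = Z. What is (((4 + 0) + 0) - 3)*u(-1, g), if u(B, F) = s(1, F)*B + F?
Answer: -10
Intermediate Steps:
g = -9 (g = 2 - (6 + 5) = 2 - 1*11 = 2 - 11 = -9)
u(B, F) = B + F (u(B, F) = 1*B + F = B + F)
(((4 + 0) + 0) - 3)*u(-1, g) = (((4 + 0) + 0) - 3)*(-1 - 9) = ((4 + 0) - 3)*(-10) = (4 - 3)*(-10) = 1*(-10) = -10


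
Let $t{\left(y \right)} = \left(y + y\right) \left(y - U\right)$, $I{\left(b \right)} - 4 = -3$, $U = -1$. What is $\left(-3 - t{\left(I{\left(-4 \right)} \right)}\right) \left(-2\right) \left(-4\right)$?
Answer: $-56$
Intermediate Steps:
$I{\left(b \right)} = 1$ ($I{\left(b \right)} = 4 - 3 = 1$)
$t{\left(y \right)} = 2 y \left(1 + y\right)$ ($t{\left(y \right)} = \left(y + y\right) \left(y - -1\right) = 2 y \left(y + 1\right) = 2 y \left(1 + y\right)$)
$\left(-3 - t{\left(I{\left(-4 \right)} \right)}\right) \left(-2\right) \left(-4\right) = \left(-3 - 2 \cdot 1 \left(1 + 1\right)\right) \left(-2\right) \left(-4\right) = \left(-3 - 2 \cdot 1 \cdot 2\right) \left(-2\right) \left(-4\right) = \left(-3 - 4\right) \left(-2\right) \left(-4\right) = \left(-7\right) \left(-2\right) \left(-4\right) = 14 \left(-4\right) = -56$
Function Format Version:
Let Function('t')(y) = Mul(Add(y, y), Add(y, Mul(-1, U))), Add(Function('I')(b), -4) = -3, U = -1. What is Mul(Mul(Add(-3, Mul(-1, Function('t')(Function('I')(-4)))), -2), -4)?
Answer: -56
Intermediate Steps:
Function('I')(b) = 1 (Function('I')(b) = Add(4, -3) = 1)
Function('t')(y) = Mul(2, y, Add(1, y)) (Function('t')(y) = Mul(Add(y, y), Add(y, Mul(-1, -1))) = Mul(Mul(2, y), Add(y, 1)) = Mul(Mul(2, y), Add(1, y)) = Mul(2, y, Add(1, y)))
Mul(Mul(Add(-3, Mul(-1, Function('t')(Function('I')(-4)))), -2), -4) = Mul(Mul(Add(-3, Mul(-1, Mul(2, 1, Add(1, 1)))), -2), -4) = Mul(Mul(Add(-3, Mul(-1, Mul(2, 1, 2))), -2), -4) = Mul(Mul(Add(-3, Mul(-1, 4)), -2), -4) = Mul(Mul(Add(-3, -4), -2), -4) = Mul(Mul(-7, -2), -4) = Mul(14, -4) = -56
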